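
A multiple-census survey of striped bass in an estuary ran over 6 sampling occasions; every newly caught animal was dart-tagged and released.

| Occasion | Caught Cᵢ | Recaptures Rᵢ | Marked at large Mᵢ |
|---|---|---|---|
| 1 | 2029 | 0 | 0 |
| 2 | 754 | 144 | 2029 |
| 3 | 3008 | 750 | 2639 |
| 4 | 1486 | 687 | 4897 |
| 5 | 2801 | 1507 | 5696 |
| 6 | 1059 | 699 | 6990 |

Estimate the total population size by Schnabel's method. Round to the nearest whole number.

N ≈ 10,589

Σ MᵢCᵢ = 0·2029 + 2029·754 + 2639·3008 + 4897·1486 + 5696·2801 + 6990·1059 = 0 + 1529866 + 7938112 + 7276942 + 15954496 + 7402410 = 40101826
Σ Rᵢ = 0 + 144 + 750 + 687 + 1507 + 699 = 3787
N̂ = 40101826 / 3787 ≈ 10589.3 → 10589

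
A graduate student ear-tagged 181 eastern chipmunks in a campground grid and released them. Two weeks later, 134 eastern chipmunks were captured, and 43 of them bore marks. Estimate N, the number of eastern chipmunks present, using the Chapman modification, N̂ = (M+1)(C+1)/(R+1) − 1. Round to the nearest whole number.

N ≈ 557

N̂ = (181+1)(134+1)/(43+1) − 1 = 182·135/44 − 1
= 24570/44 − 1 ≈ 558.4 − 1 ≈ 557.4 → 557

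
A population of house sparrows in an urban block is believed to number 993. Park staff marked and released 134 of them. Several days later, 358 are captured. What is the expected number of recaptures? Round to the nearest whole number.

Expected recaptures E[R] = M·C / N.
E[R] = 134 × 358 / 993 = 47972 / 993 ≈ 48.3 → 48

expected recaptures ≈ 48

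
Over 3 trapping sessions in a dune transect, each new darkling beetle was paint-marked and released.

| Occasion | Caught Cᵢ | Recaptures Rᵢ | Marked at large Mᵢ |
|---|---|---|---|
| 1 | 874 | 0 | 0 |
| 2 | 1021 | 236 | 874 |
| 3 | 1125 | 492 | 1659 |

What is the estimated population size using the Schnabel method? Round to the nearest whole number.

Σ MᵢCᵢ = 0·874 + 874·1021 + 1659·1125 = 0 + 892354 + 1866375 = 2758729
Σ Rᵢ = 0 + 236 + 492 = 728
N̂ = 2758729 / 728 ≈ 3789.46 → 3789

N ≈ 3789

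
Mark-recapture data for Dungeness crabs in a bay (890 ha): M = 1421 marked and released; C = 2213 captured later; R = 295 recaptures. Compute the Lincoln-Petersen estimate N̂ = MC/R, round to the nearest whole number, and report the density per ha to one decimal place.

density ≈ 12.0 Dungeness crabs per ha

N̂ = 1421·2213/295 = 3144673/295 ≈ 10659.9 → 10660
Density = N̂ / area = 10660 / 890 ≈ 11.98 → 12.0 per ha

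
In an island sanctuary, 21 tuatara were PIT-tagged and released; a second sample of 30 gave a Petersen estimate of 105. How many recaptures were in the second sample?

R = 6

From N = M·C/R: R = M·C / N = 21·30 / 105 = 630 / 105 = 6.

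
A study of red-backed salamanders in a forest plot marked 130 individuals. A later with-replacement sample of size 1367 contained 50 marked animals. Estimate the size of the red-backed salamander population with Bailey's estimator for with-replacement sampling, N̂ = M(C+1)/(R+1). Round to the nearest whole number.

N ≈ 3487

N̂ = 130·(1367+1)/(50+1) = 130·1368/51 = 177840/51 ≈ 3487.1 → 3487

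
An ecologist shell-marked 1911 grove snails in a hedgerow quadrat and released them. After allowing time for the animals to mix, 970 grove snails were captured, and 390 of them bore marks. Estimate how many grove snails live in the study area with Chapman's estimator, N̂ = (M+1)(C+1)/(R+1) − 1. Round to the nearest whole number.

N ≈ 4747

N̂ = (1911+1)(970+1)/(390+1) − 1 = 1912·971/391 − 1
= 1856552/391 − 1 ≈ 4748.2 − 1 ≈ 4747.2 → 4747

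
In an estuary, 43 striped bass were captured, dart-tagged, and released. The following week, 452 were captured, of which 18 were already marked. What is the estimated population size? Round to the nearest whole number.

If marked individuals mix randomly, R/C ≈ M/N, giving N ≈ M·C/R.
N = (43 × 452) / 18 = 19436 / 18 ≈ 1079.8 → 1080

N ≈ 1080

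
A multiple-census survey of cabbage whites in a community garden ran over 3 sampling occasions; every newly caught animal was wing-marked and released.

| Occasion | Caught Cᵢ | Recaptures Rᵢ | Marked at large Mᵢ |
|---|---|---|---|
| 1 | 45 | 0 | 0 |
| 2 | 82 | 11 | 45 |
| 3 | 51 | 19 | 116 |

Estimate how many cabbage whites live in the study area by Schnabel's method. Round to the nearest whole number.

Σ MᵢCᵢ = 0·45 + 45·82 + 116·51 = 0 + 3690 + 5916 = 9606
Σ Rᵢ = 0 + 11 + 19 = 30
N̂ = 9606 / 30 ≈ 320.2 → 320

N ≈ 320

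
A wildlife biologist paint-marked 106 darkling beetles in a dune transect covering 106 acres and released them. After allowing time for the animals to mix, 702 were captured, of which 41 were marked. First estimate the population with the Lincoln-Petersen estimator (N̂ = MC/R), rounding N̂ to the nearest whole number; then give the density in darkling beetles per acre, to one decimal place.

N̂ = 106·702/41 = 74412/41 ≈ 1814.9 → 1815
Density = N̂ / area = 1815 / 106 ≈ 17.12 → 17.1 per acre

density ≈ 17.1 darkling beetles per acre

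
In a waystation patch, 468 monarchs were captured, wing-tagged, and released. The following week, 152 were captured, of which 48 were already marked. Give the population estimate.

N = 1482

N = (468 × 152) / 48 = 71136 / 48 = 1482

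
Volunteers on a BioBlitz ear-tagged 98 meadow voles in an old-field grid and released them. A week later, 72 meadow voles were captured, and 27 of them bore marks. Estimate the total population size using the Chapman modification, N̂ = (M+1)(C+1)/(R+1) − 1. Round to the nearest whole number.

N ≈ 257

N̂ = (98+1)(72+1)/(27+1) − 1 = 99·73/28 − 1
= 7227/28 − 1 ≈ 258.1 − 1 ≈ 257.1 → 257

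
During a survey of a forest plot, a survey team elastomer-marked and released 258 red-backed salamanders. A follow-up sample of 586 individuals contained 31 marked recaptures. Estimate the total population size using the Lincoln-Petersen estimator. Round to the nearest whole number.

N = (258 × 586) / 31 = 151188 / 31 ≈ 4877.0 → 4877

N ≈ 4877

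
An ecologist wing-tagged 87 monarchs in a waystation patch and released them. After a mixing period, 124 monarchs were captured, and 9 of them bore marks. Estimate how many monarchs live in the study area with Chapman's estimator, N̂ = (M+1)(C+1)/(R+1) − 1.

N = 1099

N̂ = (87+1)(124+1)/(9+1) − 1 = 88·125/10 − 1
= 11000/10 − 1 = 1100 − 1 = 1099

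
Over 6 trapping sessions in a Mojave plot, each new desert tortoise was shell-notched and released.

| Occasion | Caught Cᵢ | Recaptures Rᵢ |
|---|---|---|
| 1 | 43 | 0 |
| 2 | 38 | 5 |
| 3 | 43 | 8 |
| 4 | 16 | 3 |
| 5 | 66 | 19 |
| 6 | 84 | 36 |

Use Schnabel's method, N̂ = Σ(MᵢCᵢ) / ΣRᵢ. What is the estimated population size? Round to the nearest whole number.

N ≈ 412

Marked at large before each occasion: Mᵢ = Σⱼ<ᵢ (Cⱼ − Rⱼ) → M1=0, M2=43, M3=76, M4=111, M5=124, M6=171
Σ MᵢCᵢ = 0·43 + 43·38 + 76·43 + 111·16 + 124·66 + 171·84 = 0 + 1634 + 3268 + 1776 + 8184 + 14364 = 29226
Σ Rᵢ = 0 + 5 + 8 + 3 + 19 + 36 = 71
N̂ = 29226 / 71 ≈ 411.6 → 412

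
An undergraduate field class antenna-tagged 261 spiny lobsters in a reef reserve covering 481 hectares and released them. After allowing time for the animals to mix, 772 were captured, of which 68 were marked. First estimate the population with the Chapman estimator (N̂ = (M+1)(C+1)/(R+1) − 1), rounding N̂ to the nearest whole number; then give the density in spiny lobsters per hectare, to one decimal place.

N̂ = 262·773/69 − 1 = 202526/69 − 1 ≈ 2934.2 → 2934
Density = N̂ / area = 2934 / 481 ≈ 6.10 → 6.1 per hectare

density ≈ 6.1 spiny lobsters per hectare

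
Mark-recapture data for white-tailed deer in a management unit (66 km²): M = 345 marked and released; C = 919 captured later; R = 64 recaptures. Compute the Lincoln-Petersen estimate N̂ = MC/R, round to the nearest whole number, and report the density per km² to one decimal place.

density ≈ 75.1 white-tailed deer per km²

N̂ = 345·919/64 = 317055/64 ≈ 4954.0 → 4954
Density = N̂ / area = 4954 / 66 ≈ 75.06 → 75.1 per km²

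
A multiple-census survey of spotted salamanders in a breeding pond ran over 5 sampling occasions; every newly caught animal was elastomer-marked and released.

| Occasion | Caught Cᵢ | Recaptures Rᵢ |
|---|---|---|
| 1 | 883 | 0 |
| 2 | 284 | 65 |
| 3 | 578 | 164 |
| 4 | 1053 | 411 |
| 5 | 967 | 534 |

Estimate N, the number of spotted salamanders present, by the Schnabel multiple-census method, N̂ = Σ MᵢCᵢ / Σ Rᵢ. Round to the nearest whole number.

Marked at large before each occasion: Mᵢ = Σⱼ<ᵢ (Cⱼ − Rⱼ) → M1=0, M2=883, M3=1102, M4=1516, M5=2158
Σ MᵢCᵢ = 0·883 + 883·284 + 1102·578 + 1516·1053 + 2158·967 = 0 + 250772 + 636956 + 1596348 + 2086786 = 4570862
Σ Rᵢ = 0 + 65 + 164 + 411 + 534 = 1174
N̂ = 4570862 / 1174 ≈ 3893.4 → 3893

N ≈ 3893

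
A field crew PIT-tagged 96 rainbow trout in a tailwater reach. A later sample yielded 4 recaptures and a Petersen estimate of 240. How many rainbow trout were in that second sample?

C = 10

From N = M·C/R: C = N·R / M = 240·4 / 96 = 960 / 96 = 10.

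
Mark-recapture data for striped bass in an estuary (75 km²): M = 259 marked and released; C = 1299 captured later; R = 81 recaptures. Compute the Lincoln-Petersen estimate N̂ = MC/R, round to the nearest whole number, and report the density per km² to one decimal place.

density ≈ 55.4 striped bass per km²

N̂ = 259·1299/81 = 336441/81 ≈ 4153.6 → 4154
Density = N̂ / area = 4154 / 75 ≈ 55.39 → 55.4 per km²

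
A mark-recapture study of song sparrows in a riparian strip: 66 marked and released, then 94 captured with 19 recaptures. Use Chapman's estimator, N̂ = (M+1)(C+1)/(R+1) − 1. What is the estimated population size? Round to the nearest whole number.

N ≈ 317

N̂ = (66+1)(94+1)/(19+1) − 1 = 67·95/20 − 1
= 6365/20 − 1 ≈ 318.2 − 1 ≈ 317.2 → 317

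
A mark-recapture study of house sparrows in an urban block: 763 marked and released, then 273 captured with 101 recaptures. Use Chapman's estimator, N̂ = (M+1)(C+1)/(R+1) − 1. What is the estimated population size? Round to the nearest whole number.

N ≈ 2051

N̂ = (763+1)(273+1)/(101+1) − 1 = 764·274/102 − 1
= 209336/102 − 1 ≈ 2052.3 − 1 ≈ 2051.3 → 2051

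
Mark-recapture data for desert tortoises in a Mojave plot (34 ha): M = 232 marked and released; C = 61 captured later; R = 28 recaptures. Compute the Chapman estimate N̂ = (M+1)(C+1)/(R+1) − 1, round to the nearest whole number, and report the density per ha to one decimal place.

density ≈ 14.6 desert tortoises per ha

N̂ = 233·62/29 − 1 = 14446/29 − 1 ≈ 497.1 → 497
Density = N̂ / area = 497 / 34 ≈ 14.62 → 14.6 per ha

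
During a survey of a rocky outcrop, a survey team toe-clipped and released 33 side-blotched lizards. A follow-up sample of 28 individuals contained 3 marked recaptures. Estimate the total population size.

N = 308

The marked fraction in the recapture sample should equal the marked fraction in the population: 3/28 = 33/N.
N = (33 × 28) / 3 = 924 / 3 = 308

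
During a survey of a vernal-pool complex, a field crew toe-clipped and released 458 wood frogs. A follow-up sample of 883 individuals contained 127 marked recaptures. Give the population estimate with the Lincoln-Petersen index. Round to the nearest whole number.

N ≈ 3184

N = (458 × 883) / 127 = 404414 / 127 ≈ 3184.4 → 3184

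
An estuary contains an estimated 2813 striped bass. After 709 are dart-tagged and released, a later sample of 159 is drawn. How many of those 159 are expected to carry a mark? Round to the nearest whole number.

expected recaptures ≈ 40

Expected recaptures E[R] = M·C / N.
E[R] = 709 × 159 / 2813 = 112731 / 2813 ≈ 40.1 → 40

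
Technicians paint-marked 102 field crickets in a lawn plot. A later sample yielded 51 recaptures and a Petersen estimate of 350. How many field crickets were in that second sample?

C = 175

From N = M·C/R: C = N·R / M = 350·51 / 102 = 17850 / 102 = 175.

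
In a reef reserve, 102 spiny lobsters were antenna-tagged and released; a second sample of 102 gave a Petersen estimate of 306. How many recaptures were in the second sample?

R = 34

From N = M·C/R: R = M·C / N = 102·102 / 306 = 10404 / 306 = 34.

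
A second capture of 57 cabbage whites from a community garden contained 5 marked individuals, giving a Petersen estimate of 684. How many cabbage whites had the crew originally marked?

From N = M·C/R: M = N·R / C = 684·5 / 57 = 3420 / 57 = 60.

M = 60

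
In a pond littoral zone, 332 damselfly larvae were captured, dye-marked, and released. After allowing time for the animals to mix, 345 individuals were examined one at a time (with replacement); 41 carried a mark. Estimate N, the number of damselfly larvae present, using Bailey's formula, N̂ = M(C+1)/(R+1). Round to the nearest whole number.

N ≈ 2735

N̂ = 332·(345+1)/(41+1) = 332·346/42 = 114872/42 ≈ 2735.0 → 2735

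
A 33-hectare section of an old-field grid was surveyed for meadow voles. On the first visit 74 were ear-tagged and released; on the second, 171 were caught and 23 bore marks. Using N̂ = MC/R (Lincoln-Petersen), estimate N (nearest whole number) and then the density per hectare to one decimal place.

N̂ = 74·171/23 = 12654/23 ≈ 550.2 → 550
Density = N̂ / area = 550 / 33 ≈ 16.67 → 16.7 per hectare

density ≈ 16.7 meadow voles per hectare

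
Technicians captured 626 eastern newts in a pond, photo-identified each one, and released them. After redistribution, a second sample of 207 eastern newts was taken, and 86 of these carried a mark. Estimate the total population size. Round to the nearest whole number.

N ≈ 1507

N = (626 × 207) / 86 = 129582 / 86 ≈ 1506.8 → 1507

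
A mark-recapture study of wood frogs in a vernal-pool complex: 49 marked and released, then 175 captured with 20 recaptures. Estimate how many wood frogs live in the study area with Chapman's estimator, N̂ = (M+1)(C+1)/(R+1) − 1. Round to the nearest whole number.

N ≈ 418

N̂ = (49+1)(175+1)/(20+1) − 1 = 50·176/21 − 1
= 8800/21 − 1 ≈ 419.0 − 1 ≈ 418.0 → 418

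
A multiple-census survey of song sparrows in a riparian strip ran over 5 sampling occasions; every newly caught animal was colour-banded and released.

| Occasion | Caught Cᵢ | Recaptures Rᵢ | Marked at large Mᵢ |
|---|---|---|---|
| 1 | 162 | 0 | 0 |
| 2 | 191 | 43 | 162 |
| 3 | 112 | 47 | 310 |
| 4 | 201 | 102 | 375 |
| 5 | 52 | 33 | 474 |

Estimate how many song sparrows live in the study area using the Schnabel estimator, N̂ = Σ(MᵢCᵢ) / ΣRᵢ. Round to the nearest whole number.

N ≈ 736

Σ MᵢCᵢ = 0·162 + 162·191 + 310·112 + 375·201 + 474·52 = 0 + 30942 + 34720 + 75375 + 24648 = 165685
Σ Rᵢ = 0 + 43 + 47 + 102 + 33 = 225
N̂ = 165685 / 225 ≈ 736.4 → 736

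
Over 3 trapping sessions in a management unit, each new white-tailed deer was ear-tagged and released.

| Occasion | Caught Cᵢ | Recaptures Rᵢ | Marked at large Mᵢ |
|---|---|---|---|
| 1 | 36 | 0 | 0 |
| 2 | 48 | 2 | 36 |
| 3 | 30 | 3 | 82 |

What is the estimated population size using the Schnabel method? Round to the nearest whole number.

N ≈ 838

Σ MᵢCᵢ = 0·36 + 36·48 + 82·30 = 0 + 1728 + 2460 = 4188
Σ Rᵢ = 0 + 2 + 3 = 5
N̂ = 4188 / 5 ≈ 837.6 → 838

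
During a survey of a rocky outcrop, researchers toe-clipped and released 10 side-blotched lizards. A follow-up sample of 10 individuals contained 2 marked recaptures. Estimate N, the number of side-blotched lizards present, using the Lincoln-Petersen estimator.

N = 50

N = (10 × 10) / 2 = 100 / 2 = 50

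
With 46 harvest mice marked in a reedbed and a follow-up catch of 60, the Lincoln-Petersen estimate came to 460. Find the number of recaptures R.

R = 6

From N = M·C/R: R = M·C / N = 46·60 / 460 = 2760 / 460 = 6.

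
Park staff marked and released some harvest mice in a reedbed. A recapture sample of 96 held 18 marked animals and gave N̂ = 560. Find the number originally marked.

From N = M·C/R: M = N·R / C = 560·18 / 96 = 10080 / 96 = 105.

M = 105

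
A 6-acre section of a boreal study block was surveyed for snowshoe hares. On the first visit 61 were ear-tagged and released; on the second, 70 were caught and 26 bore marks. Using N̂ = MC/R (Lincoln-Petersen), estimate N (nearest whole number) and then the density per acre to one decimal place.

N̂ = 61·70/26 = 4270/26 ≈ 164.2 → 164
Density = N̂ / area = 164 / 6 ≈ 27.33 → 27.3 per acre

density ≈ 27.3 snowshoe hares per acre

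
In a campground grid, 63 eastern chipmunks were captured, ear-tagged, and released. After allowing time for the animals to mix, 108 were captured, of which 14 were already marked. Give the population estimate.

N = (63 × 108) / 14 = 6804 / 14 = 486

N = 486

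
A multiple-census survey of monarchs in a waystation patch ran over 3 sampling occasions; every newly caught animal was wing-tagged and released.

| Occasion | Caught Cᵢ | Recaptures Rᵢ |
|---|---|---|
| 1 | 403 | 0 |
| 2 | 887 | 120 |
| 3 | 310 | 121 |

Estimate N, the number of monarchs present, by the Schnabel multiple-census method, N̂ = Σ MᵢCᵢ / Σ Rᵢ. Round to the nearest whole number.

N ≈ 2988

Marked at large before each occasion: Mᵢ = Σⱼ<ᵢ (Cⱼ − Rⱼ) → M1=0, M2=403, M3=1170
Σ MᵢCᵢ = 0·403 + 403·887 + 1170·310 = 0 + 357461 + 362700 = 720161
Σ Rᵢ = 0 + 120 + 121 = 241
N̂ = 720161 / 241 ≈ 2988.2 → 2988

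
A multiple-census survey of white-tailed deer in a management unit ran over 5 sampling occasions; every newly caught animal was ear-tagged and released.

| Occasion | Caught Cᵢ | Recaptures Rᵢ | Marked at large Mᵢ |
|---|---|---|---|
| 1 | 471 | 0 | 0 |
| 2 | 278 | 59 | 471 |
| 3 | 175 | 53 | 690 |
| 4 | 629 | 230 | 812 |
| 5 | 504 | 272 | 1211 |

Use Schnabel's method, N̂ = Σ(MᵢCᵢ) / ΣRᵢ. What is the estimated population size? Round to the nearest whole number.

Σ MᵢCᵢ = 0·471 + 471·278 + 690·175 + 812·629 + 1211·504 = 0 + 130938 + 120750 + 510748 + 610344 = 1372780
Σ Rᵢ = 0 + 59 + 53 + 230 + 272 = 614
N̂ = 1372780 / 614 ≈ 2235.8 → 2236

N ≈ 2236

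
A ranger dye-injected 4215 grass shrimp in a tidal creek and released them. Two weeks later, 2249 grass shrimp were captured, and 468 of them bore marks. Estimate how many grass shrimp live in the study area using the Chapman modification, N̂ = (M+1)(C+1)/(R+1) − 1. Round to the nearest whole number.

N ≈ 20,225

N̂ = (4215+1)(2249+1)/(468+1) − 1 = 4216·2250/469 − 1
= 9486000/469 − 1 ≈ 20226.0 − 1 ≈ 20225.0 → 20225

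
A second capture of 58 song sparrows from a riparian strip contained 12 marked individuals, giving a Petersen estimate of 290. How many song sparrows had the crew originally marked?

M = 60

From N = M·C/R: M = N·R / C = 290·12 / 58 = 3480 / 58 = 60.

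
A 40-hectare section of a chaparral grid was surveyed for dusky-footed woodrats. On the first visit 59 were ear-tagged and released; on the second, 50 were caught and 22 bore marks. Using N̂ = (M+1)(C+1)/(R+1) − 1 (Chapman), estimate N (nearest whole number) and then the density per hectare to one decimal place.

N̂ = 60·51/23 − 1 = 3060/23 − 1 ≈ 132.0 → 132
Density = N̂ / area = 132 / 40 ≈ 3.30 → 3.3 per hectare

density ≈ 3.3 dusky-footed woodrats per hectare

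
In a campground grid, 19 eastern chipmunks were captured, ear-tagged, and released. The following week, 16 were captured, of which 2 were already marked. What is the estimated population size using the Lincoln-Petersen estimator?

N = 152

N = (19 × 16) / 2 = 304 / 2 = 152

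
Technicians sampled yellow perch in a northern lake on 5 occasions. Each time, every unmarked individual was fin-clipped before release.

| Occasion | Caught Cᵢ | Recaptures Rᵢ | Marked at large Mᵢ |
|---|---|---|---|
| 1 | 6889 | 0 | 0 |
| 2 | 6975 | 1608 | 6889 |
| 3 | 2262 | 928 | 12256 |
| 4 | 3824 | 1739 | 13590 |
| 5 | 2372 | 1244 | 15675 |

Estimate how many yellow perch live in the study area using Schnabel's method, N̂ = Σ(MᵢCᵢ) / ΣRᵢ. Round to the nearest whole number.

N ≈ 29,883

Σ MᵢCᵢ = 0·6889 + 6889·6975 + 12256·2262 + 13590·3824 + 15675·2372 = 0 + 48050775 + 27723072 + 51968160 + 37181100 = 164923107
Σ Rᵢ = 0 + 1608 + 928 + 1739 + 1244 = 5519
N̂ = 164923107 / 5519 ≈ 29882.8 → 29883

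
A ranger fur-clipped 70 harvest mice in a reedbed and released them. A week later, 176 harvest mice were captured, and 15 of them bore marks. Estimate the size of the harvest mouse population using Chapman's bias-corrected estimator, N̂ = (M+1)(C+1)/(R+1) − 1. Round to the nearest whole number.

N ≈ 784

N̂ = (70+1)(176+1)/(15+1) − 1 = 71·177/16 − 1
= 12567/16 − 1 ≈ 785.4 − 1 ≈ 784.4 → 784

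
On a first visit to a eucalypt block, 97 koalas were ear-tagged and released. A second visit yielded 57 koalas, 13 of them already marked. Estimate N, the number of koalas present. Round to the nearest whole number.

The marked fraction in the recapture sample should equal the marked fraction in the population: 13/57 = 97/N.
N = (97 × 57) / 13 = 5529 / 13 ≈ 425.3 → 425

N ≈ 425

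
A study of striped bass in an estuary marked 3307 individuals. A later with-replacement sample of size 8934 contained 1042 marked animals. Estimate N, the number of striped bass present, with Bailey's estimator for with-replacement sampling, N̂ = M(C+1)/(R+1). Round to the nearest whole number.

N̂ = 3307·(8934+1)/(1042+1) = 3307·8935/1043 = 29548045/1043 ≈ 28329.9 → 28330

N ≈ 28,330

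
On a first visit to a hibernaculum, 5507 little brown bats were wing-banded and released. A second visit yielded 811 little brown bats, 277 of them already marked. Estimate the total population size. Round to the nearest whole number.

N = (5507 × 811) / 277 = 4466177 / 277 ≈ 16123.4 → 16123

N ≈ 16,123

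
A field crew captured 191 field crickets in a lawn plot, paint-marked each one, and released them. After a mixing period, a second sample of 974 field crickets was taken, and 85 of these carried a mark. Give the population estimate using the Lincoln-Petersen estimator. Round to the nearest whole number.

N = (191 × 974) / 85 = 186034 / 85 ≈ 2188.6 → 2189

N ≈ 2189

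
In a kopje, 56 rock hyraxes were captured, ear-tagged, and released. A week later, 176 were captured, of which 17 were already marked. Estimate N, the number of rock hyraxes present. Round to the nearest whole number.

Lincoln-Petersen assumes M/N = R/C, so N = M·C / R.
N = (56 × 176) / 17 = 9856 / 17 ≈ 579.8 → 580

N ≈ 580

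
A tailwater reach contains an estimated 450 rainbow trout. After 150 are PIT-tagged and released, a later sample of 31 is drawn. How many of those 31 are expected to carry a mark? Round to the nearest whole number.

expected recaptures ≈ 10

The marked fraction of the population is 150/450, so in a sample of 31 expect C·(M/N) marked.
E[R] = 150 × 31 / 450 = 4650 / 450 ≈ 10.3 → 10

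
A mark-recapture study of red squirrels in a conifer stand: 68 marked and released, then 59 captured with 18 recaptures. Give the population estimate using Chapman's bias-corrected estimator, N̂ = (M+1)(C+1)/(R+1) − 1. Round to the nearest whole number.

N ≈ 217

N̂ = (68+1)(59+1)/(18+1) − 1 = 69·60/19 − 1
= 4140/19 − 1 ≈ 217.9 − 1 ≈ 216.9 → 217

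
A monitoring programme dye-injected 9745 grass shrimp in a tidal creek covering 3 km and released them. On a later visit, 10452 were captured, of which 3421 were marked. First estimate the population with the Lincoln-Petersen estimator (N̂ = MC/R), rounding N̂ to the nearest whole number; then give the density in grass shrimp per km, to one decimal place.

N̂ = 9745·10452/3421 = 101854740/3421 ≈ 29773.4 → 29773
Density = N̂ / area = 29773 / 3 ≈ 9924.33 → 9924.3 per km

density ≈ 9924.3 grass shrimp per km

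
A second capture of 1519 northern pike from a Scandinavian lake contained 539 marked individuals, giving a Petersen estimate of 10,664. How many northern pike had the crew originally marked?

M = 3784

From N = M·C/R: M = N·R / C = 10664·539 / 1519 = 5747896 / 1519 = 3784.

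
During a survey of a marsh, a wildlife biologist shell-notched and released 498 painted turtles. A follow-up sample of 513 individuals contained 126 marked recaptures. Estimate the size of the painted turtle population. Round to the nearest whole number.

N ≈ 2028

N = (498 × 513) / 126 = 255474 / 126 ≈ 2027.6 → 2028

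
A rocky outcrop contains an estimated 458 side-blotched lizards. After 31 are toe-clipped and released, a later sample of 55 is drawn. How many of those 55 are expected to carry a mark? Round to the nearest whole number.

Expected recaptures E[R] = M·C / N.
E[R] = 31 × 55 / 458 = 1705 / 458 ≈ 3.7 → 4

expected recaptures ≈ 4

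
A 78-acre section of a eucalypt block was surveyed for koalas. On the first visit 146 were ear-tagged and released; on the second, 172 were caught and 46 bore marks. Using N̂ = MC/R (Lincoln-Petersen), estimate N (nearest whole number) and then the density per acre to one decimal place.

N̂ = 146·172/46 = 25112/46 ≈ 545.9 → 546
Density = N̂ / area = 546 / 78 = 7.0 per acre

density ≈ 7.0 koalas per acre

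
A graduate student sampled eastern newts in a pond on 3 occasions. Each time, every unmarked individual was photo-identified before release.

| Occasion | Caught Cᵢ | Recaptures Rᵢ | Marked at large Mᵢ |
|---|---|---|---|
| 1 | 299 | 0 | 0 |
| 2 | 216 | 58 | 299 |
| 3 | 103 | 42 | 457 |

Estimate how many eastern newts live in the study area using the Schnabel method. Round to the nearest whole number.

N ≈ 1117

Σ MᵢCᵢ = 0·299 + 299·216 + 457·103 = 0 + 64584 + 47071 = 111655
Σ Rᵢ = 0 + 58 + 42 = 100
N̂ = 111655 / 100 ≈ 1116.5 → 1117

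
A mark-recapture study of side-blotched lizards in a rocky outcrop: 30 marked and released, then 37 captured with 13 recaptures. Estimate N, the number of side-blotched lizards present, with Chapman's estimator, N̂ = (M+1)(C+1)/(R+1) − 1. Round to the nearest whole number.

N̂ = (30+1)(37+1)/(13+1) − 1 = 31·38/14 − 1
= 1178/14 − 1 ≈ 84.1 − 1 ≈ 83.1 → 83

N ≈ 83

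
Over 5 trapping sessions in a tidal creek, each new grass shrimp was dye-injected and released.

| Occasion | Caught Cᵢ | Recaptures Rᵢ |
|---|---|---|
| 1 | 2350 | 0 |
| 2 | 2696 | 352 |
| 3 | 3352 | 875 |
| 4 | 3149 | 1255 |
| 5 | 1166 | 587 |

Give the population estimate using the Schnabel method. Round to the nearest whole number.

Marked at large before each occasion: Mᵢ = Σⱼ<ᵢ (Cⱼ − Rⱼ) → M1=0, M2=2350, M3=4694, M4=7171, M5=9065
Σ MᵢCᵢ = 0·2350 + 2350·2696 + 4694·3352 + 7171·3149 + 9065·1166 = 0 + 6335600 + 15734288 + 22581479 + 10569790 = 55221157
Σ Rᵢ = 0 + 352 + 875 + 1255 + 587 = 3069
N̂ = 55221157 / 3069 ≈ 17993.2 → 17993

N ≈ 17,993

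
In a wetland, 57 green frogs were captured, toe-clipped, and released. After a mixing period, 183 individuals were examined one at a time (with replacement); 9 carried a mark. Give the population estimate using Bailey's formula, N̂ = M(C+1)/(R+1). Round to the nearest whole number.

N̂ = 57·(183+1)/(9+1) = 57·184/10 = 10488/10 ≈ 1048.8 → 1049

N ≈ 1049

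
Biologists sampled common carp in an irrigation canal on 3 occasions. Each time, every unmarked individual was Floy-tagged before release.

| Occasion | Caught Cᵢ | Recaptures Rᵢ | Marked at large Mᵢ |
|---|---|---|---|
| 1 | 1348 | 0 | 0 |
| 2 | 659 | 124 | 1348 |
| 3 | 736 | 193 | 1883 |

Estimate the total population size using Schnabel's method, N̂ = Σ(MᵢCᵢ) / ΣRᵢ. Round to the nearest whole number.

N ≈ 7174

Σ MᵢCᵢ = 0·1348 + 1348·659 + 1883·736 = 0 + 888332 + 1385888 = 2274220
Σ Rᵢ = 0 + 124 + 193 = 317
N̂ = 2274220 / 317 ≈ 7174.2 → 7174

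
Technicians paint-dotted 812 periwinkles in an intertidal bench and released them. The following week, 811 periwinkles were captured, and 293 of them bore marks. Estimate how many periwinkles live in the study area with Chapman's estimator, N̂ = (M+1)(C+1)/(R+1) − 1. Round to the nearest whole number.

N ≈ 2244

N̂ = (812+1)(811+1)/(293+1) − 1 = 813·812/294 − 1
= 660156/294 − 1 ≈ 2245.4 − 1 ≈ 2244.4 → 2244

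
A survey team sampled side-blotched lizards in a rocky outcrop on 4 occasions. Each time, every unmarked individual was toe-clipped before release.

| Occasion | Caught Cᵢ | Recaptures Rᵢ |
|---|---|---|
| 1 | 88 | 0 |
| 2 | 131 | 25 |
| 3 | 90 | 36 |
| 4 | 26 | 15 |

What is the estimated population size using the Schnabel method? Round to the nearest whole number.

N ≈ 466

Marked at large before each occasion: Mᵢ = Σⱼ<ᵢ (Cⱼ − Rⱼ) → M1=0, M2=88, M3=194, M4=248
Σ MᵢCᵢ = 0·88 + 88·131 + 194·90 + 248·26 = 0 + 11528 + 17460 + 6448 = 35436
Σ Rᵢ = 0 + 25 + 36 + 15 = 76
N̂ = 35436 / 76 ≈ 466.3 → 466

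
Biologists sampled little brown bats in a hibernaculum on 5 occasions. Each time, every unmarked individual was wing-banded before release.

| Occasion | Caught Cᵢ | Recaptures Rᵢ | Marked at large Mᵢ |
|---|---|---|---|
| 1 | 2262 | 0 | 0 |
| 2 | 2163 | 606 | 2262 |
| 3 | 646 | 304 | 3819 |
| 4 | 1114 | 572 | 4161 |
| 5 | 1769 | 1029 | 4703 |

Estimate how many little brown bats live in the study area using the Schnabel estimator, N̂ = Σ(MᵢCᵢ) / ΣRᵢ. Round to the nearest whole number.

Σ MᵢCᵢ = 0·2262 + 2262·2163 + 3819·646 + 4161·1114 + 4703·1769 = 0 + 4892706 + 2467074 + 4635354 + 8319607 = 20314741
Σ Rᵢ = 0 + 606 + 304 + 572 + 1029 = 2511
N̂ = 20314741 / 2511 ≈ 8090.3 → 8090

N ≈ 8090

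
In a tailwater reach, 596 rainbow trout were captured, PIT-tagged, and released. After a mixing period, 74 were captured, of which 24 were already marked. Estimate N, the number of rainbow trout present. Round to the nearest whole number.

N ≈ 1838

If marked individuals mix randomly, R/C ≈ M/N, giving N ≈ M·C/R.
N = (596 × 74) / 24 = 44104 / 24 ≈ 1837.7 → 1838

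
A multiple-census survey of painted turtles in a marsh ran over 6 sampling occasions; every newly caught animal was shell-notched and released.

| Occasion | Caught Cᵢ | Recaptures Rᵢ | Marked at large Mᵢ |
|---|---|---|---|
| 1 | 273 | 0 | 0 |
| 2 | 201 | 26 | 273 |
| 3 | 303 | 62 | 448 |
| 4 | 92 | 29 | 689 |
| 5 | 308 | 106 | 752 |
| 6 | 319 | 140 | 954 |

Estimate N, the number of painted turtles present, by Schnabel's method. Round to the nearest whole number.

N ≈ 2176

Σ MᵢCᵢ = 0·273 + 273·201 + 448·303 + 689·92 + 752·308 + 954·319 = 0 + 54873 + 135744 + 63388 + 231616 + 304326 = 789947
Σ Rᵢ = 0 + 26 + 62 + 29 + 106 + 140 = 363
N̂ = 789947 / 363 ≈ 2176.2 → 2176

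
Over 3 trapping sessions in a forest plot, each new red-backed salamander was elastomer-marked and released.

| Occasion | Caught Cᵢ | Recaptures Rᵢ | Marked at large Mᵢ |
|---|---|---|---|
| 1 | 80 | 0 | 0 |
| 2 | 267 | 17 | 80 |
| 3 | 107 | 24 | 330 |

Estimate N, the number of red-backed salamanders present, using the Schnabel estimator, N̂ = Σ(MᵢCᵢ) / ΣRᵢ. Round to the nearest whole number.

Σ MᵢCᵢ = 0·80 + 80·267 + 330·107 = 0 + 21360 + 35310 = 56670
Σ Rᵢ = 0 + 17 + 24 = 41
N̂ = 56670 / 41 ≈ 1382.2 → 1382

N ≈ 1382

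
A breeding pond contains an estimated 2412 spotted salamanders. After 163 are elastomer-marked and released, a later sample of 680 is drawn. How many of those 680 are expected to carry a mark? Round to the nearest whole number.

The marked fraction of the population is 163/2412, so in a sample of 680 expect C·(M/N) marked.
E[R] = 163 × 680 / 2412 = 110840 / 2412 ≈ 46.0 → 46

expected recaptures ≈ 46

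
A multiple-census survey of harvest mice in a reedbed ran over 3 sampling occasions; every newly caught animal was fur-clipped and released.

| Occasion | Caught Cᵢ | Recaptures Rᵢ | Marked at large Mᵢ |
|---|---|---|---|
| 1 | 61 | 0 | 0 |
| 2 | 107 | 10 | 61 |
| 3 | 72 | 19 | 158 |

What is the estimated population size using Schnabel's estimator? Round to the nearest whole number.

N ≈ 617

Σ MᵢCᵢ = 0·61 + 61·107 + 158·72 = 0 + 6527 + 11376 = 17903
Σ Rᵢ = 0 + 10 + 19 = 29
N̂ = 17903 / 29 ≈ 617.3 → 617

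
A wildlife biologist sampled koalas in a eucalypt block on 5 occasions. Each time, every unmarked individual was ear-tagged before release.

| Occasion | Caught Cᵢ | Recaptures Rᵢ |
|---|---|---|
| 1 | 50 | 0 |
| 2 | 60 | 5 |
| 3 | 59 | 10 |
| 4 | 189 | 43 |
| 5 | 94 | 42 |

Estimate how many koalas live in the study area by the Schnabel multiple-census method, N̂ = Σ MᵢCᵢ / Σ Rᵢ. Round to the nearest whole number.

Marked at large before each occasion: Mᵢ = Σⱼ<ᵢ (Cⱼ − Rⱼ) → M1=0, M2=50, M3=105, M4=154, M5=300
Σ MᵢCᵢ = 0·50 + 50·60 + 105·59 + 154·189 + 300·94 = 0 + 3000 + 6195 + 29106 + 28200 = 66501
Σ Rᵢ = 0 + 5 + 10 + 43 + 42 = 100
N̂ = 66501 / 100 ≈ 665.0 → 665

N ≈ 665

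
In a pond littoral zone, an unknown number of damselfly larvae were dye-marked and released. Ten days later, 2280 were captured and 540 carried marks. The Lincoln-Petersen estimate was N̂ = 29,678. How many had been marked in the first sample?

M = 7029

From N = M·C/R: M = N·R / C = 29678·540 / 2280 = 16026120 / 2280 = 7029.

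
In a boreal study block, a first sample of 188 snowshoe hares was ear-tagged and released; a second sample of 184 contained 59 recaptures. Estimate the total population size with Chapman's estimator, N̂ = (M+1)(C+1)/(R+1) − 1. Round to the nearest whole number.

N ≈ 582

N̂ = (188+1)(184+1)/(59+1) − 1 = 189·185/60 − 1
= 34965/60 − 1 ≈ 582.8 − 1 ≈ 581.8 → 582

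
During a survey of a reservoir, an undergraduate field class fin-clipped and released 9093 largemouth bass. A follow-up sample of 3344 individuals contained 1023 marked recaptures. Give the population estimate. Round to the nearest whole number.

N = (9093 × 3344) / 1023 = 30406992 / 1023 ≈ 29723.4 → 29723

N ≈ 29,723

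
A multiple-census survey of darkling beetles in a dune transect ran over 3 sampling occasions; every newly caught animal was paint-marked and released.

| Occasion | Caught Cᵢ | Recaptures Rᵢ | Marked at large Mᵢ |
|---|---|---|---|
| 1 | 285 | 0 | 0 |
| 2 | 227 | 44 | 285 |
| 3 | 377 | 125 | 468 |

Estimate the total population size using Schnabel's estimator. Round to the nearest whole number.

Σ MᵢCᵢ = 0·285 + 285·227 + 468·377 = 0 + 64695 + 176436 = 241131
Σ Rᵢ = 0 + 44 + 125 = 169
N̂ = 241131 / 169 ≈ 1426.8 → 1427

N ≈ 1427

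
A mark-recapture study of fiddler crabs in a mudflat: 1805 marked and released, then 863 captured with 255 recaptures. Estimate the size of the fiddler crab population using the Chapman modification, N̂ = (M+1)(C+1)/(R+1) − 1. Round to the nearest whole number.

N ≈ 6094

N̂ = (1805+1)(863+1)/(255+1) − 1 = 1806·864/256 − 1
= 1560384/256 − 1 ≈ 6095.2 − 1 ≈ 6094.2 → 6094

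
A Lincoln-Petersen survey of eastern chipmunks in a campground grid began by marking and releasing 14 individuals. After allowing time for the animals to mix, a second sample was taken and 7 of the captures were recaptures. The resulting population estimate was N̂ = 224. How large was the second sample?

From N = M·C/R: C = N·R / M = 224·7 / 14 = 1568 / 14 = 112.

C = 112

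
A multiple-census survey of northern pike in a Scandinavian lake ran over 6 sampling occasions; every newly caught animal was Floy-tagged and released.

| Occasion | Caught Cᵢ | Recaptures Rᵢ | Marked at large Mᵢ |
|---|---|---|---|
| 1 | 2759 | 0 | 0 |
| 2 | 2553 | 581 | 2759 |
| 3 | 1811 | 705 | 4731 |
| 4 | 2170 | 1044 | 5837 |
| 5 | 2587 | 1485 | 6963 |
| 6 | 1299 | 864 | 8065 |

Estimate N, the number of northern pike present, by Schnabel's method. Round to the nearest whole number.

N ≈ 12,132

Σ MᵢCᵢ = 0·2759 + 2759·2553 + 4731·1811 + 5837·2170 + 6963·2587 + 8065·1299 = 0 + 7043727 + 8567841 + 12666290 + 18013281 + 10476435 = 56767574
Σ Rᵢ = 0 + 581 + 705 + 1044 + 1485 + 864 = 4679
N̂ = 56767574 / 4679 ≈ 12132.4 → 12132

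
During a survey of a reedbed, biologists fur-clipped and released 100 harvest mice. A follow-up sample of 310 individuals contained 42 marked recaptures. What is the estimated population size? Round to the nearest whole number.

If marked individuals mix randomly, R/C ≈ M/N, giving N ≈ M·C/R.
N = (100 × 310) / 42 = 31000 / 42 ≈ 738.1 → 738

N ≈ 738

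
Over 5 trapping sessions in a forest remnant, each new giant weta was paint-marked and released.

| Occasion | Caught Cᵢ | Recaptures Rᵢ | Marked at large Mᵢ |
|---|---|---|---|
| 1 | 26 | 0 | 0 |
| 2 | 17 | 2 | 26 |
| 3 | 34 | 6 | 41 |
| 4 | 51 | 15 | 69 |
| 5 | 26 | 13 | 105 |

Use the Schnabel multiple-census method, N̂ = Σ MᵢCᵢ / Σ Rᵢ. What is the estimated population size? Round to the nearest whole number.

N ≈ 225

Σ MᵢCᵢ = 0·26 + 26·17 + 41·34 + 69·51 + 105·26 = 0 + 442 + 1394 + 3519 + 2730 = 8085
Σ Rᵢ = 0 + 2 + 6 + 15 + 13 = 36
N̂ = 8085 / 36 ≈ 224.6 → 225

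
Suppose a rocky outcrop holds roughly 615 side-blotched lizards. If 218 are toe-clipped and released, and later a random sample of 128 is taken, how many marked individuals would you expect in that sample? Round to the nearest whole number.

expected recaptures ≈ 45

Expected recaptures E[R] = M·C / N.
E[R] = 218 × 128 / 615 = 27904 / 615 ≈ 45.4 → 45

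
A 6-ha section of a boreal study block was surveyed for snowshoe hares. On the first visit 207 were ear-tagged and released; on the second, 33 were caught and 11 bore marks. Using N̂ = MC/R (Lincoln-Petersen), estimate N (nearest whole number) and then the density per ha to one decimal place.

density ≈ 103.5 snowshoe hares per ha

N̂ = 207·33/11 = 6831/11 = 621
Density = N̂ / area = 621 / 6 ≈ 103.50 → 103.5 per ha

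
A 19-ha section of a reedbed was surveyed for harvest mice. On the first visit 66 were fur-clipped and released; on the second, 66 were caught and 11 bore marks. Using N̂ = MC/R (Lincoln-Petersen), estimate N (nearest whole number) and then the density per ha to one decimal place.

density ≈ 20.8 harvest mice per ha

N̂ = 66·66/11 = 4356/11 = 396
Density = N̂ / area = 396 / 19 ≈ 20.84 → 20.8 per ha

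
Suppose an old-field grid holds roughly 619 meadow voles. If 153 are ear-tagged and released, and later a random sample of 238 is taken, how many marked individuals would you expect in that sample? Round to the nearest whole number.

The marked fraction of the population is 153/619, so in a sample of 238 expect C·(M/N) marked.
E[R] = 153 × 238 / 619 = 36414 / 619 ≈ 58.8 → 59

expected recaptures ≈ 59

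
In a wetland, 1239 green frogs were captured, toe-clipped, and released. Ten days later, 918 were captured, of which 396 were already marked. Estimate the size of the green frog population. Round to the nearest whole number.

If marked individuals mix randomly, R/C ≈ M/N, giving N ≈ M·C/R.
N = (1239 × 918) / 396 = 1137402 / 396 ≈ 2872.2 → 2872

N ≈ 2872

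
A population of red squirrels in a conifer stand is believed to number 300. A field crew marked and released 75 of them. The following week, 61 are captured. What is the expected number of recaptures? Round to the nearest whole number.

expected recaptures ≈ 15

The marked fraction of the population is 75/300, so in a sample of 61 expect C·(M/N) marked.
E[R] = 75 × 61 / 300 = 4575 / 300 ≈ 15.2 → 15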